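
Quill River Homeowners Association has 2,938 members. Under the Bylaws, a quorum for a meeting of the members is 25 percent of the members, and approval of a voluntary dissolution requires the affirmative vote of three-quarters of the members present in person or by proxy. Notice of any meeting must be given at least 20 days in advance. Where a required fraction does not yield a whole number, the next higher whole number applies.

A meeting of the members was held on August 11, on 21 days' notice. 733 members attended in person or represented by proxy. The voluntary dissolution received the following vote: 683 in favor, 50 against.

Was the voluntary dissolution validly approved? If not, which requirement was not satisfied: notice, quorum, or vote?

Notice: 21 days given; 20 required. Satisfied.
Quorum: 25% of 2,938 = 734.50, rounded up to 735; 733 present. Not satisfied.
Vote: requires three-fourths of those present (733); 3/4 of 733 = 549.75, rounded up to 550, so 550 needed; 683 in favor. Satisfied.

Invalid — quorum requirement not satisfied.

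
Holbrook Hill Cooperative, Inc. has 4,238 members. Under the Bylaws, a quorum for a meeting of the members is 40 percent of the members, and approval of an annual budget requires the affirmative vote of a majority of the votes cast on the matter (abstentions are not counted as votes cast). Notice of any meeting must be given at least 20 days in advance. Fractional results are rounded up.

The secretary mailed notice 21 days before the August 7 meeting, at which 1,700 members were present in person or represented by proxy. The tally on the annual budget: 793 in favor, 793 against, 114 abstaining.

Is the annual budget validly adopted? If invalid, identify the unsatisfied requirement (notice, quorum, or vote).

Notice: 21 days given; 20 required. Satisfied.
Quorum: 40% of 4,238 = 1,695.20, rounded up to 1,696; 1,700 present. Satisfied.
Vote: requires a majority of the votes cast (1,700 − 114 abstaining = 1,586); a majority of 1586 is 794, so 794 needed; 793 in favor. Not satisfied.

Invalid — vote requirement not satisfied.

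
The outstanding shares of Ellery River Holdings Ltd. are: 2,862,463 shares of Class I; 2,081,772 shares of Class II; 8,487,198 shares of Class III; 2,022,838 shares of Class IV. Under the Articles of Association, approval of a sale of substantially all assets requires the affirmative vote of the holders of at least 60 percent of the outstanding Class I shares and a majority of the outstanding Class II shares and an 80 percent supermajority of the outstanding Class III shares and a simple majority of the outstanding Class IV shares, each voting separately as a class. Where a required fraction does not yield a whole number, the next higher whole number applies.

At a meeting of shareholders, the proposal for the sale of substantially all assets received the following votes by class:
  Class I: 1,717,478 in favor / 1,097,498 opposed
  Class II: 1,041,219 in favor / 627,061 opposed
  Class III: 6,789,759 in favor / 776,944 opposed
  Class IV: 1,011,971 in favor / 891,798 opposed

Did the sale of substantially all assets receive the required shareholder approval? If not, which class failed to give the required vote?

Class I: 3/5 of 2862463 = 1717477.80, rounded up to 1717478; 1,717,478 required, 1,717,478 in favor — approved.
Class II: a majority of 2081772 is 1040887; 1,040,887 required, 1,041,219 in favor — approved.
Class III: 4/5 of 8487198 = 6789758.40, rounded up to 6789759; 6,789,759 required, 6,789,759 in favor — approved.
Class IV: a majority of 2022838 is 1011420; 1,011,420 required, 1,011,971 in favor — approved.

Approved — every class gave the required vote.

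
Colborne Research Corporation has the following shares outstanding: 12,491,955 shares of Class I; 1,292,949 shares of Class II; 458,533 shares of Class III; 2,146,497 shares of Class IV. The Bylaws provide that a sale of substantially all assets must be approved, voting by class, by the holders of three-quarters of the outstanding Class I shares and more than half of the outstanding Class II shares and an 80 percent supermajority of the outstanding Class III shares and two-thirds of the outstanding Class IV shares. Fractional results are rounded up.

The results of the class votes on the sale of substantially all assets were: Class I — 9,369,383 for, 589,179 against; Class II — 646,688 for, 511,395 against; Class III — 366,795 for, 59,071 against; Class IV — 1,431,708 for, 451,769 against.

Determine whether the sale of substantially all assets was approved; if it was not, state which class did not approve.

Not approved — the Class III shares did not give the required vote.

Class I: 3/4 of 12491955 = 9368966.25, rounded up to 9368967; 9,368,967 required, 9,369,383 in favor — approved.
Class II: a majority of 1292949 is 646475; 646,475 required, 646,688 in favor — approved.
Class III: 4/5 of 458533 = 366826.40, rounded up to 366827; 366,827 required, 366,795 in favor — not approved.
Class IV: 2/3 of 2146497 = 1430998; 1,430,998 required, 1,431,708 in favor — approved.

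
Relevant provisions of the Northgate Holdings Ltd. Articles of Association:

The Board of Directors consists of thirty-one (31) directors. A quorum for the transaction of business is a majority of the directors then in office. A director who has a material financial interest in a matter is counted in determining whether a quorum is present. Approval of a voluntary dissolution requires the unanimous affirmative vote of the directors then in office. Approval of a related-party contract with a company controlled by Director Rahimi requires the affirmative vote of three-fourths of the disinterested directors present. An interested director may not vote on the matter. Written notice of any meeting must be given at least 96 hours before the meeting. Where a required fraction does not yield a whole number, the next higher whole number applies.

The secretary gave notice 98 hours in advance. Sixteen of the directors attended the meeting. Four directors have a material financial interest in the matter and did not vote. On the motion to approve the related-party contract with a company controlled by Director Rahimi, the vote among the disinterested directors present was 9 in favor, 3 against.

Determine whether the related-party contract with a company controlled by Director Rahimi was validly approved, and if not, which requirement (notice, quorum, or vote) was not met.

Valid — all requirements satisfied.

Notice: 98 hours given; 96 required (98 ≥ 96). Satisfied.
Quorum: 16 present (interested directors count toward quorum); quorum is 16. Satisfied.
Vote: the related-party contract with a company controlled by Director Rahimi requires three-fourths of the disinterested directors present (16 − 4 = 12). 3/4 of 12 = 9, so 9 affirmative votes are needed; 9 voted in favor. Satisfied.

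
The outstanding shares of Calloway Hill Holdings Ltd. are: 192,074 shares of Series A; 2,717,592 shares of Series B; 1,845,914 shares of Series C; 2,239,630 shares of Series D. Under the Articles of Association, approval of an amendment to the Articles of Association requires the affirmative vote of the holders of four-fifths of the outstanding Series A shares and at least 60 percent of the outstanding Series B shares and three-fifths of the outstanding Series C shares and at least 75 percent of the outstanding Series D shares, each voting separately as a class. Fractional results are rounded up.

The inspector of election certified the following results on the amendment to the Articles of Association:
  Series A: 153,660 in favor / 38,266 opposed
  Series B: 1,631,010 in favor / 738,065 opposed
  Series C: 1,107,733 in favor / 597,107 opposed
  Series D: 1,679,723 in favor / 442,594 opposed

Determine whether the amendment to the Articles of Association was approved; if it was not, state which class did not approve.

Approved — every class gave the required vote.

Series A: 4/5 of 192074 = 153659.20, rounded up to 153660; 153,660 required, 153,660 in favor — approved.
Series B: 3/5 of 2717592 = 1630555.20, rounded up to 1630556; 1,630,556 required, 1,631,010 in favor — approved.
Series C: 3/5 of 1845914 = 1107548.40, rounded up to 1107549; 1,107,549 required, 1,107,733 in favor — approved.
Series D: 3/4 of 2239630 = 1679722.50, rounded up to 1679723; 1,679,723 required, 1,679,723 in favor — approved.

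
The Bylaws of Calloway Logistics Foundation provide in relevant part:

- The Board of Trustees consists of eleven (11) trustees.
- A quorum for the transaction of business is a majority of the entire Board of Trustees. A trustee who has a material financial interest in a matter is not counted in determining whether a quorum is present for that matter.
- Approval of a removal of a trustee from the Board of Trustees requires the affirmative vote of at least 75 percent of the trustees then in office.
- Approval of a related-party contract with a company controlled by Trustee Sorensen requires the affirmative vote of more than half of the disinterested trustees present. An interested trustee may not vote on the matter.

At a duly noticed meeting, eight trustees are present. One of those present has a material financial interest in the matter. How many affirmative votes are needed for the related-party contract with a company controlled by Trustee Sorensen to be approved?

The related-party contract with a company controlled by Trustee Sorensen requires a majority of the disinterested trustees present (8 − 1 = 7).
A majority of 7 is 4.

4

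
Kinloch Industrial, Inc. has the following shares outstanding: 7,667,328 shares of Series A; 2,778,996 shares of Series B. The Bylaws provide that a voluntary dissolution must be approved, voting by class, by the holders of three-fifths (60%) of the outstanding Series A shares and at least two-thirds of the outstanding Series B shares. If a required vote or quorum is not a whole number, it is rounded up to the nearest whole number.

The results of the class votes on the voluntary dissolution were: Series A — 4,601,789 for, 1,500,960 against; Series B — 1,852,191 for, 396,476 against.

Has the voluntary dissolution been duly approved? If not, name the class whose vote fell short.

Not approved — the Series B shares did not give the required vote.

Series A: 3/5 of 7667328 = 4600396.80, rounded up to 4600397; 4,600,397 required, 4,601,789 in favor — approved.
Series B: 2/3 of 2778996 = 1852664; 1,852,664 required, 1,852,191 in favor — not approved.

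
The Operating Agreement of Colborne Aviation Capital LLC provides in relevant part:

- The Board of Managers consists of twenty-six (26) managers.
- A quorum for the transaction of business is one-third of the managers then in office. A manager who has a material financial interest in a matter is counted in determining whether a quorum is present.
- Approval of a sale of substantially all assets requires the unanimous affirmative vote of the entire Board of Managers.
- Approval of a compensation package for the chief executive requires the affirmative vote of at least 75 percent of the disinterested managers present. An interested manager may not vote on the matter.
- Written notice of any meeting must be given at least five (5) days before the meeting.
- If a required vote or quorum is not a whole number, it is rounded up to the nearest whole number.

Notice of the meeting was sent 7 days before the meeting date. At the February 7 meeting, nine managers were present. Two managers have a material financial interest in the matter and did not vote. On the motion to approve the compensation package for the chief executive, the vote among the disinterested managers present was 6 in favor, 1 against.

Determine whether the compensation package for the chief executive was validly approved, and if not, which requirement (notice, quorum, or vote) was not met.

Notice: 7 days given; 5 required (7 ≥ 5). Satisfied.
Quorum: 9 present (interested managers count toward quorum); quorum is 9. Satisfied.
Vote: the compensation package for the chief executive requires three-fourths of the disinterested managers present (9 − 2 = 7). 3/4 of 7 = 5.25, rounded up to 6, so 6 affirmative votes are needed; 6 voted in favor. Satisfied.

Valid — all requirements satisfied.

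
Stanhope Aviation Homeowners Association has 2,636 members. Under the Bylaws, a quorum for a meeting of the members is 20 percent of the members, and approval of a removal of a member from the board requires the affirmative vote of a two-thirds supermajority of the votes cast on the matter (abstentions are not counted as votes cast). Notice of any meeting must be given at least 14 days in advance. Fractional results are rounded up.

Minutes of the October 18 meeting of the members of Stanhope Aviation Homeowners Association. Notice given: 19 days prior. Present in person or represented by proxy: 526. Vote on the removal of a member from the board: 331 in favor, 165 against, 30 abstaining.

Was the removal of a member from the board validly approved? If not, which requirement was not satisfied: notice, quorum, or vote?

Invalid — quorum requirement not satisfied.

Notice: 19 days given; 14 required. Satisfied.
Quorum: 20% of 2,636 = 527.20, rounded up to 528; 526 present. Not satisfied.
Vote: requires two-thirds of the votes cast (526 − 30 abstaining = 496); 2/3 of 496 = 330.67, rounded up to 331, so 331 needed; 331 in favor. Satisfied.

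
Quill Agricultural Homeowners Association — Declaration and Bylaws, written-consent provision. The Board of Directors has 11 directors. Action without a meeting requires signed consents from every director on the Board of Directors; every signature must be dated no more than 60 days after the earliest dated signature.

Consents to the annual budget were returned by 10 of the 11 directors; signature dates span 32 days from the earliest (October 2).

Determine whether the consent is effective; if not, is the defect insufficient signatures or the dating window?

Not effective — insufficient signatures.

Signatures required: the unanimous vote of 11 — unanimous means all 11, so 11 needed; 10 signed. Insufficient.
Dating window: the latest signature is 32 days after the earliest; the limit is 60 days. Within the window.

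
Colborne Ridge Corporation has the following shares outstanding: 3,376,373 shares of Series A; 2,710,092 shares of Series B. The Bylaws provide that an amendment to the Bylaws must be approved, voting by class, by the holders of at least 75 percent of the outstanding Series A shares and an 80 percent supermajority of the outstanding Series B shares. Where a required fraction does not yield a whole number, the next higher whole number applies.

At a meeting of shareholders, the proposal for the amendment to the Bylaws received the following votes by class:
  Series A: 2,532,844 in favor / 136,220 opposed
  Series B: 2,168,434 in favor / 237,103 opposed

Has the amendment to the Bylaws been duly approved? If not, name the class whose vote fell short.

Approved — every class gave the required vote.

Series A: 3/4 of 3376373 = 2532279.75, rounded up to 2532280; 2,532,280 required, 2,532,844 in favor — approved.
Series B: 4/5 of 2710092 = 2168073.60, rounded up to 2168074; 2,168,074 required, 2,168,434 in favor — approved.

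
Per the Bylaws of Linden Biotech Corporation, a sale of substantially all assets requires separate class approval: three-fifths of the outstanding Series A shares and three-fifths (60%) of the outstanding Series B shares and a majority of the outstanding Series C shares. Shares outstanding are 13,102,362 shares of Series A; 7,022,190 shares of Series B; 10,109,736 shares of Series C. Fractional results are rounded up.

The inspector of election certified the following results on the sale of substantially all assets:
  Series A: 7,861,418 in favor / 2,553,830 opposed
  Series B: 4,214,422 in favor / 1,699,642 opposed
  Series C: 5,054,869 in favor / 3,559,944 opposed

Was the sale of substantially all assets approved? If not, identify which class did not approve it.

Approved — every class gave the required vote.

Series A: 3/5 of 13102362 = 7861417.20, rounded up to 7861418; 7,861,418 required, 7,861,418 in favor — approved.
Series B: 3/5 of 7022190 = 4213314; 4,213,314 required, 4,214,422 in favor — approved.
Series C: a majority of 10109736 is 5054869; 5,054,869 required, 5,054,869 in favor — approved.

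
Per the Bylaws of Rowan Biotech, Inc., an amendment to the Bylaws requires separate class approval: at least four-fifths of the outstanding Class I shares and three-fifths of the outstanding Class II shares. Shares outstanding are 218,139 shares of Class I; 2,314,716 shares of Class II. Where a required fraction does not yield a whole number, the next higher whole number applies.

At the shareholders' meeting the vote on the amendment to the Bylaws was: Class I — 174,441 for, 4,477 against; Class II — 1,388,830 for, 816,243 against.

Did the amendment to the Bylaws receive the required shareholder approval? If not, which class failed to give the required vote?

Not approved — the Class I shares did not give the required vote.

Class I: 4/5 of 218139 = 174511.20, rounded up to 174512; 174,512 required, 174,441 in favor — not approved.
Class II: 3/5 of 2314716 = 1388829.60, rounded up to 1388830; 1,388,830 required, 1,388,830 in favor — approved.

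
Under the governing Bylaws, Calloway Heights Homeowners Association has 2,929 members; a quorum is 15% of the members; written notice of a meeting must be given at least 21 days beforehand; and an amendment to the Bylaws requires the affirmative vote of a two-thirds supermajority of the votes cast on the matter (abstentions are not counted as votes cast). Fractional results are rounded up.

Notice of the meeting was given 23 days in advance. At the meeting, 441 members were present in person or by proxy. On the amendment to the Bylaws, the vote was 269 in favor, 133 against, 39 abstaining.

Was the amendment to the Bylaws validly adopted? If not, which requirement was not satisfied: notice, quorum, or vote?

Valid — all requirements satisfied.

Notice: 23 days given; 21 required. Satisfied.
Quorum: 15% of 2,929 = 439.35, rounded up to 440; 441 present. Satisfied.
Vote: requires two-thirds of the votes cast (441 − 39 abstaining = 402); 2/3 of 402 = 268, so 268 needed; 269 in favor. Satisfied.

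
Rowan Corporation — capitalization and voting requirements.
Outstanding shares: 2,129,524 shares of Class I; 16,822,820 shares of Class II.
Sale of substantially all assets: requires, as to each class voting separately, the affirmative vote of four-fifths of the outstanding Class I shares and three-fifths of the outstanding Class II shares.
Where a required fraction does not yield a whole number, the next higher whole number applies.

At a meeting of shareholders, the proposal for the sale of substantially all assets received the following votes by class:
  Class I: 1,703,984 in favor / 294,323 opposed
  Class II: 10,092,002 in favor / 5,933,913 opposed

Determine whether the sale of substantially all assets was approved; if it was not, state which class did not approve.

Not approved — the Class II shares did not give the required vote.

Class I: 4/5 of 2129524 = 1703619.20, rounded up to 1703620; 1,703,620 required, 1,703,984 in favor — approved.
Class II: 3/5 of 16822820 = 10093692; 10,093,692 required, 10,092,002 in favor — not approved.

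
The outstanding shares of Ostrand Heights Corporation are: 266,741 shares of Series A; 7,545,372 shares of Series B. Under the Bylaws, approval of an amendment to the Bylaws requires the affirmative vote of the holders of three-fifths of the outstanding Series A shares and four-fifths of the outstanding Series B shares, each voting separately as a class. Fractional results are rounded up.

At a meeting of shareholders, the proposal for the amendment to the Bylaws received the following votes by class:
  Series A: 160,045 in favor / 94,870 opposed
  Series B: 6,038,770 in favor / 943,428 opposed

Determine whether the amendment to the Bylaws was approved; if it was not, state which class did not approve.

Approved — every class gave the required vote.

Series A: 3/5 of 266741 = 160044.60, rounded up to 160045; 160,045 required, 160,045 in favor — approved.
Series B: 4/5 of 7545372 = 6036297.60, rounded up to 6036298; 6,036,298 required, 6,038,770 in favor — approved.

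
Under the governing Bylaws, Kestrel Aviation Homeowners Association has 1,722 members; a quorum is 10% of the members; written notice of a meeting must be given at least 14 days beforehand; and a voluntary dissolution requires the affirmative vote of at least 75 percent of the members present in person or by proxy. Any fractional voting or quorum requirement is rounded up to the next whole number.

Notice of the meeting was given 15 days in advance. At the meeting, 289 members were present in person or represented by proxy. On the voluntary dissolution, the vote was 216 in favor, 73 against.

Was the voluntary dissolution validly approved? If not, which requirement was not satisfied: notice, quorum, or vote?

Notice: 15 days given; 14 required. Satisfied.
Quorum: 10% of 1,722 = 172.20, rounded up to 173; 289 present. Satisfied.
Vote: requires three-fourths of those present (289); 3/4 of 289 = 216.75, rounded up to 217, so 217 needed; 216 in favor. Not satisfied.

Invalid — vote requirement not satisfied.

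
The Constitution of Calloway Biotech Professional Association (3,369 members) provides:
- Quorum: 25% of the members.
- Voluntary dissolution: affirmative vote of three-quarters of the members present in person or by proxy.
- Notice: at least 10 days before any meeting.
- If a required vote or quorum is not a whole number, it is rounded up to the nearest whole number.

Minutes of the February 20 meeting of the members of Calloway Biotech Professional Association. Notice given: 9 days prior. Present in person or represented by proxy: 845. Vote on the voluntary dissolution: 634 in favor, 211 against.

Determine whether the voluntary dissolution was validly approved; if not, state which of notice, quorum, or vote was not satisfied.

Invalid — notice requirement not satisfied.

Notice: 9 days given; 10 required. Not satisfied.
Quorum: 25% of 3,369 = 842.25, rounded up to 843; 845 present. Satisfied.
Vote: requires three-fourths of those present (845); 3/4 of 845 = 633.75, rounded up to 634, so 634 needed; 634 in favor. Satisfied.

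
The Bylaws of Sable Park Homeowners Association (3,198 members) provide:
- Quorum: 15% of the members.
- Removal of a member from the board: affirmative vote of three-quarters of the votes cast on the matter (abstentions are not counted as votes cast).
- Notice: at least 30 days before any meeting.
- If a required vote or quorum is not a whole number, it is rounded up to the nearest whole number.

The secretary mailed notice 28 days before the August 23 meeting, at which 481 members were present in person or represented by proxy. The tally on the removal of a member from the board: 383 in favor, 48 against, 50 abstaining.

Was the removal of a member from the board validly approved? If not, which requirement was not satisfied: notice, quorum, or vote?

Invalid — notice requirement not satisfied.

Notice: 28 days given; 30 required. Not satisfied.
Quorum: 15% of 3,198 = 479.70, rounded up to 480; 481 present. Satisfied.
Vote: requires three-fourths of the votes cast (481 − 50 abstaining = 431); 3/4 of 431 = 323.25, rounded up to 324, so 324 needed; 383 in favor. Satisfied.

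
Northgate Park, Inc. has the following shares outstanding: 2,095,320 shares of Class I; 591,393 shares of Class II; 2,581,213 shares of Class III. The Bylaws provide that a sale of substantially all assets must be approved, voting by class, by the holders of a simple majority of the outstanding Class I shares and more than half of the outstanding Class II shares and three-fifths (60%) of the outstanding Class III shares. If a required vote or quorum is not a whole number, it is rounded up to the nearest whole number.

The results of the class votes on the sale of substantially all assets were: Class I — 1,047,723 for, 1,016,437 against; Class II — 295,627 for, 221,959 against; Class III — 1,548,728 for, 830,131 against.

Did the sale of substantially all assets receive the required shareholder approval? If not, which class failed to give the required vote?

Not approved — the Class II shares did not give the required vote.

Class I: a majority of 2095320 is 1047661; 1,047,661 required, 1,047,723 in favor — approved.
Class II: a majority of 591393 is 295697; 295,697 required, 295,627 in favor — not approved.
Class III: 3/5 of 2581213 = 1548727.80, rounded up to 1548728; 1,548,728 required, 1,548,728 in favor — approved.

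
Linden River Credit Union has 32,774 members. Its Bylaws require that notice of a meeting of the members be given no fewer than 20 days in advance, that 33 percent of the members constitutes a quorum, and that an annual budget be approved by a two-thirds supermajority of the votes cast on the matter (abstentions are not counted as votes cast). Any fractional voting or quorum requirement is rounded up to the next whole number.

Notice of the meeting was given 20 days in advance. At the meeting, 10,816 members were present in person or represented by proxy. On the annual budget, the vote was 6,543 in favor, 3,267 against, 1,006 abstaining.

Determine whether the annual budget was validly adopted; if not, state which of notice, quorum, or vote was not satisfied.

Notice: 20 days given; 20 required. Satisfied.
Quorum: 33% of 32,774 = 10,815.42, rounded up to 10,816; 10,816 present. Satisfied.
Vote: requires two-thirds of the votes cast (10,816 − 1,006 abstaining = 9,810); 2/3 of 9810 = 6540, so 6,540 needed; 6,543 in favor. Satisfied.

Valid — all requirements satisfied.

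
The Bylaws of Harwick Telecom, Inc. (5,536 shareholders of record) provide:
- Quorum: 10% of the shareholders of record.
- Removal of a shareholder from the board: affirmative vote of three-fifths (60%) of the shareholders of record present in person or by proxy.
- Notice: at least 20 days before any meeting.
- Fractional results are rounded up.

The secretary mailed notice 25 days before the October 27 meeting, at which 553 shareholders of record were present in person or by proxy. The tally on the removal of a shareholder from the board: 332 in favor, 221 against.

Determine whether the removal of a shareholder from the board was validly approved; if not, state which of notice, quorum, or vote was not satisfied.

Notice: 25 days given; 20 required. Satisfied.
Quorum: 10% of 5,536 = 553.60, rounded up to 554; 553 present. Not satisfied.
Vote: requires three-fifths of those present (553); 3/5 of 553 = 331.80, rounded up to 332, so 332 needed; 332 in favor. Satisfied.

Invalid — quorum requirement not satisfied.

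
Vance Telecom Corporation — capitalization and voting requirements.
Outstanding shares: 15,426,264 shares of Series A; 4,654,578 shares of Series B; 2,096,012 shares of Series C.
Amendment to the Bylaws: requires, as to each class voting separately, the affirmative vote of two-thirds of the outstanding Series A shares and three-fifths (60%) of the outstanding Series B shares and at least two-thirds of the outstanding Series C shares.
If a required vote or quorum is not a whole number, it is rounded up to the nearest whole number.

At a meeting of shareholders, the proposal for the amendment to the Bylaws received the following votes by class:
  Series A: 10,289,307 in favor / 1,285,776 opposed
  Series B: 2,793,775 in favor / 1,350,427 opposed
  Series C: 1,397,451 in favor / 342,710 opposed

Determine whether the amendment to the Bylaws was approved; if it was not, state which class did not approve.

Series A: 2/3 of 15426264 = 10284176; 10,284,176 required, 10,289,307 in favor — approved.
Series B: 3/5 of 4654578 = 2792746.80, rounded up to 2792747; 2,792,747 required, 2,793,775 in favor — approved.
Series C: 2/3 of 2096012 = 1397341.33, rounded up to 1397342; 1,397,342 required, 1,397,451 in favor — approved.

Approved — every class gave the required vote.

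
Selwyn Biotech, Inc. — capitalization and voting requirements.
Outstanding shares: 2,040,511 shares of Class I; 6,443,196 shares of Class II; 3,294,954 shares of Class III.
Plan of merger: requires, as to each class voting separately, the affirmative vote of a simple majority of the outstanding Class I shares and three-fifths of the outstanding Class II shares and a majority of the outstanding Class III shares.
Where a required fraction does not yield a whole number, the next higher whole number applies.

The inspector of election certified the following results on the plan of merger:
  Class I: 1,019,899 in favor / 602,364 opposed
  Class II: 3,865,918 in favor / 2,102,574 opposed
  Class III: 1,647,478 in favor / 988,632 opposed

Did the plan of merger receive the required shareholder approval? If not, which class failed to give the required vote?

Class I: a majority of 2040511 is 1020256; 1,020,256 required, 1,019,899 in favor — not approved.
Class II: 3/5 of 6443196 = 3865917.60, rounded up to 3865918; 3,865,918 required, 3,865,918 in favor — approved.
Class III: a majority of 3294954 is 1647478; 1,647,478 required, 1,647,478 in favor — approved.

Not approved — the Class I shares did not give the required vote.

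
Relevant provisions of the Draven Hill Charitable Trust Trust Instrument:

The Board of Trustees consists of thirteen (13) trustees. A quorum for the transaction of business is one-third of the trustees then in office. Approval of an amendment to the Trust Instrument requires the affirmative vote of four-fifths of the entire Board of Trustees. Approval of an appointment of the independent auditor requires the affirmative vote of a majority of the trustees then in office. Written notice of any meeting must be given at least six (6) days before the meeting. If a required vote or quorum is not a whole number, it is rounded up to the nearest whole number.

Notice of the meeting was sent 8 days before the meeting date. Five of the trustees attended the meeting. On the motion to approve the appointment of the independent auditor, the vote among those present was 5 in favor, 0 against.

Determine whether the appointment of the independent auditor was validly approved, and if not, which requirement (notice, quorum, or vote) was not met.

Notice: 8 days given; 6 required (8 ≥ 6). Satisfied.
Quorum: 5 present; quorum is 5. Satisfied.
Vote: the appointment of the independent auditor requires a majority of the trustees then in office (13). A majority of 13 is 7, so 7 affirmative votes are needed; 5 voted in favor. Not satisfied.

Invalid — vote requirement not satisfied.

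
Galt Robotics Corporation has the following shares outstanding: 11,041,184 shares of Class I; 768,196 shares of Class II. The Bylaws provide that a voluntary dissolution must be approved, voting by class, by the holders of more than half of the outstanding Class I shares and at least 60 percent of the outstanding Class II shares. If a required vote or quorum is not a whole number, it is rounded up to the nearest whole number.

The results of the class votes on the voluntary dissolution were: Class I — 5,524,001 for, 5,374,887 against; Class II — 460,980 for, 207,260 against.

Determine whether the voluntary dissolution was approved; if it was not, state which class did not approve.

Approved — every class gave the required vote.

Class I: a majority of 11041184 is 5520593; 5,520,593 required, 5,524,001 in favor — approved.
Class II: 3/5 of 768196 = 460917.60, rounded up to 460918; 460,918 required, 460,980 in favor — approved.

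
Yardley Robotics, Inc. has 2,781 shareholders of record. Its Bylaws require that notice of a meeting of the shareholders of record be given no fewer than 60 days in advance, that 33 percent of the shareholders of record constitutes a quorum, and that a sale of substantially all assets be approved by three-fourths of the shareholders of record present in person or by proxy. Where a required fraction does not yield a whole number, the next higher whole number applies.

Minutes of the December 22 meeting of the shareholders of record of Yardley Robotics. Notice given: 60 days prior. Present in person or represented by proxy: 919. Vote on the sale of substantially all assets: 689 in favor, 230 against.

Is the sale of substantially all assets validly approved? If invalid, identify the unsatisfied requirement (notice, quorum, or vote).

Invalid — vote requirement not satisfied.

Notice: 60 days given; 60 required. Satisfied.
Quorum: 33% of 2,781 = 917.73, rounded up to 918; 919 present. Satisfied.
Vote: requires three-fourths of those present (919); 3/4 of 919 = 689.25, rounded up to 690, so 690 needed; 689 in favor. Not satisfied.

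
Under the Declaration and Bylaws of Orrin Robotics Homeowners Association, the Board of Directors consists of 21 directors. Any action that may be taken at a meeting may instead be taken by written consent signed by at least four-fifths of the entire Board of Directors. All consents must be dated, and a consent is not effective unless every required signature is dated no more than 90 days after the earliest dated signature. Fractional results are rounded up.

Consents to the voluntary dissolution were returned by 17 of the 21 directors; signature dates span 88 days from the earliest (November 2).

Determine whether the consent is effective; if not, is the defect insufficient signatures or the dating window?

Signatures required: at least four-fifths of 21 — 4/5 of 21 = 16.80, rounded up to 17, so 17 needed; 17 signed. Sufficient.
Dating window: the latest signature is 88 days after the earliest; the limit is 90 days. Within the window.

Effective — both the signature and dating-window requirements are satisfied.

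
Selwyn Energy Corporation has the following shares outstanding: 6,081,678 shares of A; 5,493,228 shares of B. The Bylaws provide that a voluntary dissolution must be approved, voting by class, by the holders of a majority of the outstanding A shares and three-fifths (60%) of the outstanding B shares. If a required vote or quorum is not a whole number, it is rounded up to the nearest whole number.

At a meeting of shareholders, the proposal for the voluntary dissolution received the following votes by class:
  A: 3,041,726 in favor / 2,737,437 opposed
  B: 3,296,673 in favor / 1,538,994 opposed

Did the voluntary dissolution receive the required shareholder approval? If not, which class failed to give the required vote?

A: a majority of 6081678 is 3040840; 3,040,840 required, 3,041,726 in favor — approved.
B: 3/5 of 5493228 = 3295936.80, rounded up to 3295937; 3,295,937 required, 3,296,673 in favor — approved.

Approved — every class gave the required vote.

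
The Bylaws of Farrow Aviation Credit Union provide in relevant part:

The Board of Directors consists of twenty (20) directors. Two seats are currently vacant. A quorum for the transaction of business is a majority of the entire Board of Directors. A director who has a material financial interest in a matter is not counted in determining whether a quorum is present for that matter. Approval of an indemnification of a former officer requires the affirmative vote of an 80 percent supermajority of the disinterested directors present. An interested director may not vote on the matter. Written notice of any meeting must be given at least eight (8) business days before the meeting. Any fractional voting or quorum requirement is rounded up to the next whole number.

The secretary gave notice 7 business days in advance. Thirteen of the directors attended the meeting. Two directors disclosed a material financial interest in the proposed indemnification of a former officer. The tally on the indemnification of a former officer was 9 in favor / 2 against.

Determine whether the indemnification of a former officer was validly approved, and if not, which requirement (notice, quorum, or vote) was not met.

Notice: 7 business days given; 8 required (7 < 8). Not satisfied.
Quorum: 13 present, but the 2 interested directors do not count, leaving 11. Quorum is 11. Satisfied.
Vote: the indemnification of a former officer requires four-fifths of the disinterested directors present (13 − 2 = 11). 4/5 of 11 = 8.80, rounded up to 9, so 9 affirmative votes are needed; 9 voted in favor. Satisfied.

Invalid — notice requirement not satisfied.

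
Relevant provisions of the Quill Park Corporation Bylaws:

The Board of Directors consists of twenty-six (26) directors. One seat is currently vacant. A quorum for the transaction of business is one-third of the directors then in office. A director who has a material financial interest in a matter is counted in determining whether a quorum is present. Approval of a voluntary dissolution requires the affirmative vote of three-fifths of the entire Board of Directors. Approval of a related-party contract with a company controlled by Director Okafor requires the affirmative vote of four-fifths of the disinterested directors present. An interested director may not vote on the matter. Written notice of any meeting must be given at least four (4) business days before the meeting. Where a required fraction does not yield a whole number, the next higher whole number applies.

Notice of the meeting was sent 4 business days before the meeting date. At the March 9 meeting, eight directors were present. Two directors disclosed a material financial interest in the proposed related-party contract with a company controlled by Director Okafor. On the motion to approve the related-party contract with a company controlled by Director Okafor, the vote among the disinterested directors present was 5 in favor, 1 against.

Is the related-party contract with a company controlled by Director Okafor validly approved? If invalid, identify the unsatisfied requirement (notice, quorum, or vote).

Invalid — quorum requirement not satisfied.

Notice: 4 business days given; 4 required (4 ≥ 4). Satisfied.
Quorum: 8 present (interested directors count toward quorum); quorum is 9. Not satisfied.
Vote: the related-party contract with a company controlled by Director Okafor requires four-fifths of the disinterested directors present (8 − 2 = 6). 4/5 of 6 = 4.80, rounded up to 5, so 5 affirmative votes are needed; 5 voted in favor. Satisfied. (Moot — without a quorum no business can be validly transacted.)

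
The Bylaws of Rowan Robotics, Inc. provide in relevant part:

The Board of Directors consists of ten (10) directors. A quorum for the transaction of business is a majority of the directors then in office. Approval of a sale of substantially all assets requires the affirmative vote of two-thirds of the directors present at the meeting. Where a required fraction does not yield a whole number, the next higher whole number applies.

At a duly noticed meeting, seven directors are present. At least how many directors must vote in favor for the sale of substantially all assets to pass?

5

The sale of substantially all assets requires two-thirds of the directors present (7).
2/3 of 7 = 4.67, rounded up to 5.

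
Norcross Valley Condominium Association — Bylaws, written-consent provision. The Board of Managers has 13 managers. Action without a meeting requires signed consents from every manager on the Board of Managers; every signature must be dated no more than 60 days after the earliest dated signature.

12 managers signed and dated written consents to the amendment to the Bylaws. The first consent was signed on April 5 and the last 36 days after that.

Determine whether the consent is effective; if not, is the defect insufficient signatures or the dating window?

Not effective — insufficient signatures.

Signatures required: every one of 13 — unanimous means all 13, so 13 needed; 12 signed. Insufficient.
Dating window: the latest signature is 36 days after the earliest; the limit is 60 days. Within the window.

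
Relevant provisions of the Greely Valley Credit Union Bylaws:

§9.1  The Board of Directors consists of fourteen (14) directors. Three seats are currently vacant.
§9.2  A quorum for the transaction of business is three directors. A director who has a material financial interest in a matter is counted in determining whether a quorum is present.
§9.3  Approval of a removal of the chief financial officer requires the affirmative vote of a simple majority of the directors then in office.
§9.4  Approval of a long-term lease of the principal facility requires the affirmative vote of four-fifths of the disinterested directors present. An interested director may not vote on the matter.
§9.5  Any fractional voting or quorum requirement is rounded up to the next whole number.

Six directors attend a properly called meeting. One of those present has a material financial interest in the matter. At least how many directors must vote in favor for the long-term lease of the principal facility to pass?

The long-term lease of the principal facility requires four-fifths of the disinterested directors present (6 − 1 = 5).
4/5 of 5 = 4.

4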